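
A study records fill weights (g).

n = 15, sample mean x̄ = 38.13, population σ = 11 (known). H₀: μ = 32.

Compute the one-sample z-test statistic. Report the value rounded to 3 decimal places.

SE = σ/√n = 11/√15 = 2.8402
z = (x̄−μ₀)/SE = (38.13−32)/2.8402 = 2.1583

test statistic = 2.158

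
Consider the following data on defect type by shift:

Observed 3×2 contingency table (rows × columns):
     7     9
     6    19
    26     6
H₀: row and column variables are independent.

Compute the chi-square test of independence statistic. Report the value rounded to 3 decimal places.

test statistic = 19.258

Row totals [16, 25, 32], col totals [39, 34], n=73
χ² = (7−8.55)²/8.55 + (9−7.45)²/7.45 + (6−13.36)²/13.36 + (19−11.64)²/11.64 + (26−17.10)²/17.10 + (6−14.90)²/14.90 = 19.2579
df = 2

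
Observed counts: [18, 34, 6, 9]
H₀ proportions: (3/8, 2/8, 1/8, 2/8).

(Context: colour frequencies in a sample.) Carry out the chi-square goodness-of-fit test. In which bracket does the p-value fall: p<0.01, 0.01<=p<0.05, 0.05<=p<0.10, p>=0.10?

n = 67; E_i = n·p_i = [25.12, 16.75, 8.38, 16.75]
χ² = (18−25.12)²/25.12 + (34−16.75)²/16.75 + (6−8.38)²/8.38 + (9−16.75)²/16.75 = 24.0448
df = 3
p-value (upper-tail) = 0.00002
→ bracket: p<0.01

p-value bracket: p<0.01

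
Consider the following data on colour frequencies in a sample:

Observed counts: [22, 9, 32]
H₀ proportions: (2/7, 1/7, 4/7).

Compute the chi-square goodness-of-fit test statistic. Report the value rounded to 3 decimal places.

n = 63; E_i = n·p_i = [18.00, 9.00, 36.00]
χ² = (22−18.00)²/18.00 + (9−9.00)²/9.00 + (32−36.00)²/36.00 = 1.3333
df = 2

test statistic = 1.333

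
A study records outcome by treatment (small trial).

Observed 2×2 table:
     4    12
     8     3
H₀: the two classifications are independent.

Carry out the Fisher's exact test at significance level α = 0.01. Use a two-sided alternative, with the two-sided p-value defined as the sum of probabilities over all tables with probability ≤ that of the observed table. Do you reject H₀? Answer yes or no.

Margins: r₁=16, r₂=11, c₁=12, c₂=15, n=27
p_obs = C(16,4)·C(11,8)/C(27,12); sum pmf over tables with pmf ≤ p_obs
p-value (two-sided) = 0.02199
At α=0.01: p ≥ α → fail to reject H₀

reject H₀: no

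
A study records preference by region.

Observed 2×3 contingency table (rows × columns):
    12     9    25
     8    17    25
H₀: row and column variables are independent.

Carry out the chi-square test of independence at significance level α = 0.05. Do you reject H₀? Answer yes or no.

Row totals [46, 50], col totals [20, 26, 50], n=96
χ² = (12−9.58)²/9.58 + (9−12.46)²/12.46 + (25−23.96)²/23.96 + (8−10.42)²/10.42 + (17−13.54)²/13.54 + (25−26.04)²/26.04 = 3.1003
df = 2
p-value (upper-tail) = 0.21222
At α=0.05: p ≥ α → fail to reject H₀

reject H₀: no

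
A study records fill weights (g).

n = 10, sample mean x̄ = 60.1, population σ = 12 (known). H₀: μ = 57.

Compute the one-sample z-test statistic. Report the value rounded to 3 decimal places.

SE = σ/√n = 12/√10 = 3.7947
z = (x̄−μ₀)/SE = (60.1−57)/3.7947 = 0.8169

test statistic = 0.817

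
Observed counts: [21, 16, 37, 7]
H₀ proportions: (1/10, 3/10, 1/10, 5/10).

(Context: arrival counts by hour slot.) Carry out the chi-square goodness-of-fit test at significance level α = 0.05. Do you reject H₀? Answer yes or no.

reject H₀: yes

n = 81; E_i = n·p_i = [8.10, 24.30, 8.10, 40.50]
χ² = (21−8.10)²/8.10 + (16−24.30)²/24.30 + (37−8.10)²/8.10 + (7−40.50)²/40.50 = 154.2016
df = 3
p-value (upper-tail) = 0.00000
At α=0.05: p < α → reject H₀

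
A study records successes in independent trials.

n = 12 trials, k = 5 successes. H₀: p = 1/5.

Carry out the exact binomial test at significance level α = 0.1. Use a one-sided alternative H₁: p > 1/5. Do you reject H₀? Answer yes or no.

reject H₀: yes

Exact binomial: n=12, k=5, p₀=1/5=0.2000
P(X≥5) from Σ C(n,i)·p₀^i·(1−p₀)^(n−i)
p-value (one-sided, H₁ greater) = 0.07256
At α=0.1: p < α → reject H₀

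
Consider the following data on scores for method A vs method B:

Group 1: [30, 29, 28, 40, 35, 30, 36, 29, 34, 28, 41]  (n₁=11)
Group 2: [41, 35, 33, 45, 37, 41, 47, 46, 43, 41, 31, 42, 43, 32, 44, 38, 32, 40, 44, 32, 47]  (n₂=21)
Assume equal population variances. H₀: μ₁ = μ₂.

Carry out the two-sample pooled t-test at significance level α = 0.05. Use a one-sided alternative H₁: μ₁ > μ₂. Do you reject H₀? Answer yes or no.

reject H₀: no

x̄₁=32.727, s₁=4.756, n₁=11
x̄₂=39.714, s₂=5.359, n₂=21
s_p² = [10·4.756² + 20·5.359²]/30 = 26.6823
SE = √(s_p²·(1/11+1/21)) = 1.9226
t = (32.727−39.714)/1.9226 = -3.6342
df = 30
p-value (one-sided, H₁ greater) = 0.99948
At α=0.05: p ≥ α → fail to reject H₀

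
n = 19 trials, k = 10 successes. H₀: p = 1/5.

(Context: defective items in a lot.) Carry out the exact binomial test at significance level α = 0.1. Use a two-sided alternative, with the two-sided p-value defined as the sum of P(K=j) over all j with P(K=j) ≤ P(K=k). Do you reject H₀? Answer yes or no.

Exact binomial: n=19, k=10, p₀=1/5=0.2000
P(X=j) = C(n,j)·p₀^j·(1−p₀)^(n−j); p = Σ P(X=j) over j with P(X=j) ≤ P(X=10)
p-value (two-sided) = 0.00158
At α=0.1: p < α → reject H₀

reject H₀: yes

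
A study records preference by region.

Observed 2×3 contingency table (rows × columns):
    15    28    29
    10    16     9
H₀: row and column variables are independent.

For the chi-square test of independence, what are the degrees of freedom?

df = (r−1)(c−1) = (2−1)·(3−1) = 2

degrees of freedom = 2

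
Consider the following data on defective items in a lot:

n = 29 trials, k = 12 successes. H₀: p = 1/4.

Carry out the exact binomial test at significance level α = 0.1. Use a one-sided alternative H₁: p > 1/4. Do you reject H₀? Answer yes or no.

Exact binomial: n=29, k=12, p₀=1/4=0.2500
P(X≥12) from Σ C(n,i)·p₀^i·(1−p₀)^(n−i)
p-value (one-sided, H₁ greater) = 0.03903
At α=0.1: p < α → reject H₀

reject H₀: yes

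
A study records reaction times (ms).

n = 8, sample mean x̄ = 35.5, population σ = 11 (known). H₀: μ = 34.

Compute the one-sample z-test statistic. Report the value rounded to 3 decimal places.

test statistic = 0.386

SE = σ/√n = 11/√8 = 3.8891
z = (x̄−μ₀)/SE = (35.5−34)/3.8891 = 0.3857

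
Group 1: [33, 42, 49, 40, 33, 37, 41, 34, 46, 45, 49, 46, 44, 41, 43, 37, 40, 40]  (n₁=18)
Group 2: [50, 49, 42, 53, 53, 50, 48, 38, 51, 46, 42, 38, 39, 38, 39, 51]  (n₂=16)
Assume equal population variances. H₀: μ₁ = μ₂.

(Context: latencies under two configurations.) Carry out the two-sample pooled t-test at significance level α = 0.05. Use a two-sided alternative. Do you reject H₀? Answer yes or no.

x̄₁=41.111, s₁=4.969, n₁=18
x̄₂=45.438, s₂=5.831, n₂=16
s_p² = [17·4.969² + 15·5.831²]/32 = 29.0536
SE = √(s_p²·(1/18+1/16)) = 1.8520
t = (41.111−45.438)/1.8520 = -2.3361
df = 32
p-value (two-sided) = 0.02591
At α=0.05: p < α → reject H₀

reject H₀: yes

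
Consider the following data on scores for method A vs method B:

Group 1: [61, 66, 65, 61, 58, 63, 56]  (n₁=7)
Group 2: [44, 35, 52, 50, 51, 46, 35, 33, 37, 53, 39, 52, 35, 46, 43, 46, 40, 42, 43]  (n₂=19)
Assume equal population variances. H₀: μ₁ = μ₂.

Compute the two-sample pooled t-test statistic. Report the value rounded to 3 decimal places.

test statistic = 6.972

x̄₁=61.429, s₁=3.599, n₁=7
x̄₂=43.263, s₂=6.479, n₂=19
s_p² = [6·3.599² + 18·6.479²]/24 = 34.7249
SE = √(s_p²·(1/7+1/19)) = 2.6054
t = (61.429−43.263)/2.6054 = 6.9721
df = 24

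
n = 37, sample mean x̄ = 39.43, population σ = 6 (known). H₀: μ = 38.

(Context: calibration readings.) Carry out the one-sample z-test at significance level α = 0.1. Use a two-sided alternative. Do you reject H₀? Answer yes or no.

reject H₀: no

SE = σ/√n = 6/√37 = 0.9864
z = (x̄−μ₀)/SE = (39.43−38)/0.9864 = 1.4497
p-value (two-sided) = 0.14714
At α=0.1: p ≥ α → fail to reject H₀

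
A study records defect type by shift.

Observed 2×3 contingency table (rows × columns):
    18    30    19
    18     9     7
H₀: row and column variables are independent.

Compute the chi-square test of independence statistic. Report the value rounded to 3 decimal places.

test statistic = 6.789

Row totals [67, 34], col totals [36, 39, 26], n=101
χ² = (18−23.88)²/23.88 + (30−25.87)²/25.87 + (19−17.25)²/17.25 + (18−12.12)²/12.12 + (9−13.13)²/13.13 + (7−8.75)²/8.75 = 6.7887
df = 2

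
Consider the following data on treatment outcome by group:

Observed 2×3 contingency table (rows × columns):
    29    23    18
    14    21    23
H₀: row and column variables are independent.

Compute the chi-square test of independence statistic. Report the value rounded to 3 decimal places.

test statistic = 4.851

Row totals [70, 58], col totals [43, 44, 41], n=128
χ² = (29−23.52)²/23.52 + (23−24.06)²/24.06 + (18−22.42)²/22.42 + (14−19.48)²/19.48 + (21−19.94)²/19.94 + (23−18.58)²/18.58 = 4.8509
df = 2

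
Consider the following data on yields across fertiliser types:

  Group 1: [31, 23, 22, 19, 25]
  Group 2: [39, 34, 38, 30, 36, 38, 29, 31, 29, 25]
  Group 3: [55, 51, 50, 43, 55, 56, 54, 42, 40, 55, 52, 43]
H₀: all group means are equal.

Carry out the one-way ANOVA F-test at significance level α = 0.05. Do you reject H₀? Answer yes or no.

reject H₀: yes

Group means [24.00, 32.90, 49.67], grand mean 38.704
SSB = Σnᵢ(x̄ᵢ−x̄)² = 2860.063; SSW = ΣΣ(x−x̄ᵢ)² = 677.567
MSB = 2860.063/2 = 1430.0315; MSW = 677.567/24 = 28.2319
F = MSB/MSW = 50.6530
df = (2, 24)
p-value (upper-tail) = 0.00000
At α=0.05: p < α → reject H₀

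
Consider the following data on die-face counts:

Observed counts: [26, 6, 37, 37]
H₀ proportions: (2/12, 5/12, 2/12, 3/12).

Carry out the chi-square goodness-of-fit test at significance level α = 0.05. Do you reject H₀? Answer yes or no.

n = 106; E_i = n·p_i = [17.67, 44.17, 17.67, 26.50]
χ² = (26−17.67)²/17.67 + (6−44.17)²/44.17 + (37−17.67)²/17.67 + (37−26.50)²/26.50 = 62.2302
df = 3
p-value (upper-tail) = 0.00000
At α=0.05: p < α → reject H₀

reject H₀: yes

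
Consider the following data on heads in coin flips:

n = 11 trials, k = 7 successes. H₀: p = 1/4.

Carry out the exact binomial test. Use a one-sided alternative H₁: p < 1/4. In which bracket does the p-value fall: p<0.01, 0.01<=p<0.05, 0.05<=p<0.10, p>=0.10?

p-value bracket: p>=0.10

Exact binomial: n=11, k=7, p₀=1/4=0.2500
P(X≤7) from Σ C(n,i)·p₀^i·(1−p₀)^(n−i)
p-value (one-sided, H₁ less) = 0.99881
→ bracket: p>=0.10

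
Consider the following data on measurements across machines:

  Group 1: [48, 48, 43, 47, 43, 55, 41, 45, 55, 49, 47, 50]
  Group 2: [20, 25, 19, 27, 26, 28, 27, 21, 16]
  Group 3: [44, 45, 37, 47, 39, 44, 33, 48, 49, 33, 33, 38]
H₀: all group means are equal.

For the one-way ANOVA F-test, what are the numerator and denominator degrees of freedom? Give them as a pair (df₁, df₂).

degrees of freedom = [2, 30]

k = 3 groups, N = 33 total
df = (k−1, N−k) = (3−1, 33−3) = (2, 30)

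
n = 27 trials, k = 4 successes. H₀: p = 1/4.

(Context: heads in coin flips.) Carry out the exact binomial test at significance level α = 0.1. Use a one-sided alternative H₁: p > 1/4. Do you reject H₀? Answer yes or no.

Exact binomial: n=27, k=4, p₀=1/4=0.2500
P(X≥4) from Σ C(n,i)·p₀^i·(1−p₀)^(n−i)
p-value (one-sided, H₁ greater) = 0.93340
At α=0.1: p ≥ α → fail to reject H₀

reject H₀: no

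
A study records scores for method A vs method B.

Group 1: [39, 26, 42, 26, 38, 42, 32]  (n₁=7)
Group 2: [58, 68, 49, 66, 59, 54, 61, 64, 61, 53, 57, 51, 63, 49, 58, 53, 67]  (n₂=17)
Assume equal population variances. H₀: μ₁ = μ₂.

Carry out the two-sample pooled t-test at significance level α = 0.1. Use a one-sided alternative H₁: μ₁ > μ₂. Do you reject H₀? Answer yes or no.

x̄₁=35.000, s₁=7.000, n₁=7
x̄₂=58.294, s₂=6.132, n₂=17
s_p² = [6·7.000² + 16·6.132²]/22 = 40.7059
SE = √(s_p²·(1/7+1/17)) = 2.8652
t = (35.000−58.294)/2.8652 = -8.1299
df = 22
p-value (one-sided, H₁ greater) = 1.00000
At α=0.1: p ≥ α → fail to reject H₀

reject H₀: no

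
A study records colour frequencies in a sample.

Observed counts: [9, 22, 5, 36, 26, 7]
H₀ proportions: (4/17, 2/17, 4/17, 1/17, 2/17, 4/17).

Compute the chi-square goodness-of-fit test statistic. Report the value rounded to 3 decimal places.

n = 105; E_i = n·p_i = [24.71, 12.35, 24.71, 6.18, 12.35, 24.71]
χ² = (9−24.71)²/24.71 + (22−12.35)²/12.35 + (5−24.71)²/24.71 + (36−6.18)²/6.18 + (26−12.35)²/12.35 + (7−24.71)²/24.71 = 205.0071
df = 5

test statistic = 205.007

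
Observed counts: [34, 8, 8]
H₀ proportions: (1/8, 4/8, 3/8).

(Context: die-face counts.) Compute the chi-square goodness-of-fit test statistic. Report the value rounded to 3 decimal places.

test statistic = 140.933

n = 50; E_i = n·p_i = [6.25, 25.00, 18.75]
χ² = (34−6.25)²/6.25 + (8−25.00)²/25.00 + (8−18.75)²/18.75 = 140.9333
df = 2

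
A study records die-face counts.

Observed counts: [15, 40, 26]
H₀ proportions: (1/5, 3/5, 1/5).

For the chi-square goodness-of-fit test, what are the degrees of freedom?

df = k − 1 = 3 − 1 = 2

degrees of freedom = 2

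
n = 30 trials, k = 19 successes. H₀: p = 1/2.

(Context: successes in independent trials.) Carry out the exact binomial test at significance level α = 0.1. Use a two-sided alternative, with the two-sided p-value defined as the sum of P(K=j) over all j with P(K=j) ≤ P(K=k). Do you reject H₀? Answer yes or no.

reject H₀: no

Exact binomial: n=30, k=19, p₀=1/2=0.5000
P(X=j) = C(n,j)·p₀^j·(1−p₀)^(n−j); p = Σ P(X=j) over j with P(X=j) ≤ P(X=19)
p-value (two-sided) = 0.20049
At α=0.1: p ≥ α → fail to reject H₀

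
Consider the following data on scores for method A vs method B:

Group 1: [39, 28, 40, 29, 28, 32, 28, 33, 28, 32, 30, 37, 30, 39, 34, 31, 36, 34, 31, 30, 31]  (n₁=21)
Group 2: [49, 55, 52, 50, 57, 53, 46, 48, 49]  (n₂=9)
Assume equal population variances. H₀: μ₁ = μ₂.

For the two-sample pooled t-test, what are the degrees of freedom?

degrees of freedom = 28

df = n₁ + n₂ − 2 = 21 + 9 − 2 = 28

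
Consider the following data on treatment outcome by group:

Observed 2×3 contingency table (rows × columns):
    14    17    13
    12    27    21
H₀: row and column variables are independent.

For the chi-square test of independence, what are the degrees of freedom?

df = (r−1)(c−1) = (2−1)·(3−1) = 2

degrees of freedom = 2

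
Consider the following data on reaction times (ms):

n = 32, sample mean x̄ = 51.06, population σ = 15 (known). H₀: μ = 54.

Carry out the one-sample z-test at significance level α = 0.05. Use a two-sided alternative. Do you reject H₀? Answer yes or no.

reject H₀: no

SE = σ/√n = 15/√32 = 2.6517
z = (x̄−μ₀)/SE = (51.06−54)/2.6517 = -1.1087
p-value (two-sided) = 0.26754
At α=0.05: p ≥ α → fail to reject H₀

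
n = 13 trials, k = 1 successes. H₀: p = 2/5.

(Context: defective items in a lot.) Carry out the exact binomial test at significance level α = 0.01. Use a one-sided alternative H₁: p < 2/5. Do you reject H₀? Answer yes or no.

reject H₀: no

Exact binomial: n=13, k=1, p₀=2/5=0.4000
P(X≤1) from Σ C(n,i)·p₀^i·(1−p₀)^(n−i)
p-value (one-sided, H₁ less) = 0.01263
At α=0.01: p ≥ α → fail to reject H₀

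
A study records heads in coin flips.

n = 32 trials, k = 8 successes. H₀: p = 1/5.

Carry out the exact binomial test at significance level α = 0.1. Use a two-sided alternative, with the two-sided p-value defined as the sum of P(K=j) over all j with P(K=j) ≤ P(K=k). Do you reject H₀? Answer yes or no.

reject H₀: no

Exact binomial: n=32, k=8, p₀=1/5=0.2000
P(X=j) = C(n,j)·p₀^j·(1−p₀)^(n−j); p = Σ P(X=j) over j with P(X=j) ≤ P(X=8)
p-value (two-sided) = 0.50615
At α=0.1: p ≥ α → fail to reject H₀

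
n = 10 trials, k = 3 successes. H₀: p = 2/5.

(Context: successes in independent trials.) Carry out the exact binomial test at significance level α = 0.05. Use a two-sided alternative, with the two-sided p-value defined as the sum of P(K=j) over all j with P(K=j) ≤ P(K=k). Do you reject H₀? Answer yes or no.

reject H₀: no

Exact binomial: n=10, k=3, p₀=2/5=0.4000
P(X=j) = C(n,j)·p₀^j·(1−p₀)^(n−j); p = Σ P(X=j) over j with P(X=j) ≤ P(X=3)
p-value (two-sided) = 0.74918
At α=0.05: p ≥ α → fail to reject H₀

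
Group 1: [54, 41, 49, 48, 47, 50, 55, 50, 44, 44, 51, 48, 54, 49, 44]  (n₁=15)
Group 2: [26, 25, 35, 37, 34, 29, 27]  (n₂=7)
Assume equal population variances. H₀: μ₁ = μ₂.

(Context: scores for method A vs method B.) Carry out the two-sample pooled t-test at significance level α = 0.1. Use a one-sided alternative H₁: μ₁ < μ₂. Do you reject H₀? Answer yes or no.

x̄₁=48.533, s₁=4.086, n₁=15
x̄₂=30.429, s₂=4.826, n₂=7
s_p² = [14·4.086² + 6·4.826²]/20 = 18.6724
SE = √(s_p²·(1/15+1/7)) = 1.9780
t = (48.533−30.429)/1.9780 = 9.1533
df = 20
p-value (one-sided, H₁ less) = 1.00000
At α=0.1: p ≥ α → fail to reject H₀

reject H₀: no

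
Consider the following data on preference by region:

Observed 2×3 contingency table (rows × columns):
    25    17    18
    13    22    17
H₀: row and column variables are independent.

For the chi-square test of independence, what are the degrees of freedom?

degrees of freedom = 2

df = (r−1)(c−1) = (2−1)·(3−1) = 2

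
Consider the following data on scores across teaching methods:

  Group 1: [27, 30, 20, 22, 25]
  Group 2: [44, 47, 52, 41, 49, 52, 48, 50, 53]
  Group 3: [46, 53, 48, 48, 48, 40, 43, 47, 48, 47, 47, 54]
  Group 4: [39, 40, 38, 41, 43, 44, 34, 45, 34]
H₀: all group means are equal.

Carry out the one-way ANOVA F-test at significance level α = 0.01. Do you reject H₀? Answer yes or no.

Group means [24.80, 48.44, 47.42, 39.78], grand mean 42.486
SSB = Σnᵢ(x̄ᵢ−x̄)² = 2241.248; SSW = ΣΣ(x−x̄ᵢ)² = 469.494
MSB = 2241.248/3 = 747.0828; MSW = 469.494/31 = 15.1450
F = MSB/MSW = 49.3287
df = (3, 31)
p-value (upper-tail) = 0.00000
At α=0.01: p < α → reject H₀

reject H₀: yes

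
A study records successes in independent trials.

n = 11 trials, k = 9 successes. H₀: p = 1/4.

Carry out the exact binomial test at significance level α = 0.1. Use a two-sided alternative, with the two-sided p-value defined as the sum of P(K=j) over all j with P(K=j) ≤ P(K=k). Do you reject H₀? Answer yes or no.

Exact binomial: n=11, k=9, p₀=1/4=0.2500
P(X=j) = C(n,j)·p₀^j·(1−p₀)^(n−j); p = Σ P(X=j) over j with P(X=j) ≤ P(X=9)
p-value (two-sided) = 0.00013
At α=0.1: p < α → reject H₀

reject H₀: yes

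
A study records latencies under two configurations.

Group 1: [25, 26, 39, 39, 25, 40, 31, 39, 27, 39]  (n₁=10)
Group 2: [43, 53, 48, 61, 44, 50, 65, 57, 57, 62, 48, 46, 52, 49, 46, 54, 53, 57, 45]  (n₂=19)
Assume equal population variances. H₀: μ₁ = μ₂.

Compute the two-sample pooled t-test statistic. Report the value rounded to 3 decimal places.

test statistic = -7.487

x̄₁=33.000, s₁=6.749, n₁=10
x̄₂=52.105, s₂=6.420, n₂=19
s_p² = [9·6.749² + 18·6.420²]/27 = 42.6589
SE = √(s_p²·(1/10+1/19)) = 2.5517
t = (33.000−52.105)/2.5517 = -7.4873
df = 27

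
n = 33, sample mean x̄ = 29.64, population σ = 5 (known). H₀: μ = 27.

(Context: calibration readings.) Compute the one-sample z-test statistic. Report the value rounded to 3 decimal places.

test statistic = 3.033

SE = σ/√n = 5/√33 = 0.8704
z = (x̄−μ₀)/SE = (29.64−27)/0.8704 = 3.0331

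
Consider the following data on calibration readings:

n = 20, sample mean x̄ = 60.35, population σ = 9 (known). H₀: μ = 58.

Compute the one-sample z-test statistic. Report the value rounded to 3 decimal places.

test statistic = 1.168

SE = σ/√n = 9/√20 = 2.0125
z = (x̄−μ₀)/SE = (60.35−58)/2.0125 = 1.1677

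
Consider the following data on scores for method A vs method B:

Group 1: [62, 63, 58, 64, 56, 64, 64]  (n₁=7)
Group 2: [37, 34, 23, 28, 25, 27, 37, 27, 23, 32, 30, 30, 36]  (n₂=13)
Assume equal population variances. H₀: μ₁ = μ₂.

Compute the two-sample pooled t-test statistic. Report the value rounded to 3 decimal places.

x̄₁=61.571, s₁=3.259, n₁=7
x̄₂=29.923, s₂=4.991, n₂=13
s_p² = [6·3.259² + 12·4.991²]/18 = 20.1465
SE = √(s_p²·(1/7+1/13)) = 2.1042
t = (61.571−29.923)/2.1042 = 15.0403
df = 18

test statistic = 15.040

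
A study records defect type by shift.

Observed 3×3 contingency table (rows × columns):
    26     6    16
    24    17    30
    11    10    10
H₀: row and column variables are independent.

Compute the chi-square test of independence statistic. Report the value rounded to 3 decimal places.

test statistic = 7.632

Row totals [48, 71, 31], col totals [61, 33, 56], n=150
χ² = (26−19.52)²/19.52 + (6−10.56)²/10.56 + (16−17.92)²/17.92 + (24−28.87)²/28.87 + (17−15.62)²/15.62 + (30−26.51)²/26.51 + (11−12.61)²/12.61 + (10−6.82)²/6.82 + (10−11.57)²/11.57 = 7.6322
df = 4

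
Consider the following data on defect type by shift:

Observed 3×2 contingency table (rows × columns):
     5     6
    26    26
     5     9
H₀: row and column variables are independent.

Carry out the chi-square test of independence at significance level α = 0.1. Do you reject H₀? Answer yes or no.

Row totals [11, 52, 14], col totals [36, 41], n=77
χ² = (5−5.14)²/5.14 + (6−5.86)²/5.86 + (26−24.31)²/24.31 + (26−27.69)²/27.69 + (5−6.55)²/6.55 + (9−7.45)²/7.45 = 0.9129
df = 2
p-value (upper-tail) = 0.63352
At α=0.1: p ≥ α → fail to reject H₀

reject H₀: no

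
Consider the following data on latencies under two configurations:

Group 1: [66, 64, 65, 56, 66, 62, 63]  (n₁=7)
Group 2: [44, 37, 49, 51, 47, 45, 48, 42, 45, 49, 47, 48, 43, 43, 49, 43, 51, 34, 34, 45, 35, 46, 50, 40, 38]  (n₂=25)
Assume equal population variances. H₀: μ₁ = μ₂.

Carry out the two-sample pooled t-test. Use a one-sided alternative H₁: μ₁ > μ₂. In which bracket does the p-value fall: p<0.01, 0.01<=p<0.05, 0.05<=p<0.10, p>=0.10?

x̄₁=63.143, s₁=3.485, n₁=7
x̄₂=44.120, s₂=5.223, n₂=25
s_p² = [6·3.485² + 24·5.223²]/30 = 24.2499
SE = √(s_p²·(1/7+1/25)) = 2.1058
t = (63.143−44.120)/2.1058 = 9.0337
df = 30
p-value (one-sided, H₁ greater) = 0.00000
→ bracket: p<0.01

p-value bracket: p<0.01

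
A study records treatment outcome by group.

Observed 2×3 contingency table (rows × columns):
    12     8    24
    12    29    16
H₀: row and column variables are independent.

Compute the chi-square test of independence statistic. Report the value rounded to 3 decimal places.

Row totals [44, 57], col totals [24, 37, 40], n=101
χ² = (12−10.46)²/10.46 + (8−16.12)²/16.12 + (24−17.43)²/17.43 + (12−13.54)²/13.54 + (29−20.88)²/20.88 + (16−22.57)²/22.57 = 12.0452
df = 2

test statistic = 12.045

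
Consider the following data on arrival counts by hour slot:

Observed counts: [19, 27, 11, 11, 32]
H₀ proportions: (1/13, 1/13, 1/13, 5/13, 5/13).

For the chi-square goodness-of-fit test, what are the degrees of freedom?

degrees of freedom = 4

df = k − 1 = 5 − 1 = 4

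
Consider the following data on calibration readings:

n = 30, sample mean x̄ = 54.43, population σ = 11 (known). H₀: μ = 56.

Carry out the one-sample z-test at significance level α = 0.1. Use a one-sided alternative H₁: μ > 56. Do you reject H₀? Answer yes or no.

SE = σ/√n = 11/√30 = 2.0083
z = (x̄−μ₀)/SE = (54.43−56)/2.0083 = -0.7817
p-value (one-sided, H₁ greater) = 0.78282
At α=0.1: p ≥ α → fail to reject H₀

reject H₀: no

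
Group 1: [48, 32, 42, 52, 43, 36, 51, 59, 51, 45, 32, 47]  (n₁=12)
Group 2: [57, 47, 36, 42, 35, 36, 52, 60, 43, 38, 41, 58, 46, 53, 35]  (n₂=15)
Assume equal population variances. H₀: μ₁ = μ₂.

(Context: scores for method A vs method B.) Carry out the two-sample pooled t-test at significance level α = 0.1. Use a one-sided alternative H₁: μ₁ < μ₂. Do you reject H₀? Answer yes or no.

x̄₁=44.833, s₁=8.321, n₁=12
x̄₂=45.267, s₂=8.844, n₂=15
s_p² = [11·8.321² + 14·8.844²]/25 = 74.2640
SE = √(s_p²·(1/12+1/15)) = 3.3376
t = (44.833−45.267)/3.3376 = -0.1298
df = 25
p-value (one-sided, H₁ less) = 0.44887
At α=0.1: p ≥ α → fail to reject H₀

reject H₀: no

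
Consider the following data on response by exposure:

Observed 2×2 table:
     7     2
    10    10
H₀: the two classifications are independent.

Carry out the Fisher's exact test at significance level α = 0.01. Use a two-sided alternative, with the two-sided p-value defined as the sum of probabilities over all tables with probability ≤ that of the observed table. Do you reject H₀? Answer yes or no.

Margins: r₁=9, r₂=20, c₁=17, c₂=12, n=29
p_obs = C(9,7)·C(20,10)/C(29,17); sum pmf over tables with pmf ≤ p_obs
p-value (two-sided) = 0.23408
At α=0.01: p ≥ α → fail to reject H₀

reject H₀: no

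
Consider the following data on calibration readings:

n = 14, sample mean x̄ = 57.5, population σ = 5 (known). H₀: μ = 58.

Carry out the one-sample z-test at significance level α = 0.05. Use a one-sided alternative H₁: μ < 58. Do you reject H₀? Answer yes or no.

SE = σ/√n = 5/√14 = 1.3363
z = (x̄−μ₀)/SE = (57.5−58)/1.3363 = -0.3742
p-value (one-sided, H₁ less) = 0.35414
At α=0.05: p ≥ α → fail to reject H₀

reject H₀: no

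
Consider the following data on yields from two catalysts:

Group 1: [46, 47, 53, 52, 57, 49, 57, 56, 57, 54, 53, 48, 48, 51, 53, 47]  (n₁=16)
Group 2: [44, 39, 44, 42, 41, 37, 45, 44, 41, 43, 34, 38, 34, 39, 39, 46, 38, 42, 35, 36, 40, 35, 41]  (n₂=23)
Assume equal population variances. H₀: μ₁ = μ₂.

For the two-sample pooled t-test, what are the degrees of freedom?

degrees of freedom = 37

df = n₁ + n₂ − 2 = 16 + 23 − 2 = 37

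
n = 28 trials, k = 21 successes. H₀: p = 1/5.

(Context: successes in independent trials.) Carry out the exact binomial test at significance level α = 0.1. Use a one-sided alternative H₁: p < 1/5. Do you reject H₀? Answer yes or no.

Exact binomial: n=28, k=21, p₀=1/5=0.2000
P(X≤21) from Σ C(n,i)·p₀^i·(1−p₀)^(n−i)
p-value (one-sided, H₁ less) = 1.00000
At α=0.1: p ≥ α → fail to reject H₀

reject H₀: no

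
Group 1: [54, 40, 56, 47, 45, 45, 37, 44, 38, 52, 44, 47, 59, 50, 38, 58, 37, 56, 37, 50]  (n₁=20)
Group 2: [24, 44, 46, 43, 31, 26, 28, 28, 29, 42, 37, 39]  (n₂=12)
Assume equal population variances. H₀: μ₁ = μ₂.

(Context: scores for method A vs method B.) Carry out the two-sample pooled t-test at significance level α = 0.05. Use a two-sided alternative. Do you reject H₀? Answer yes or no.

x̄₁=46.700, s₁=7.449, n₁=20
x̄₂=34.750, s₂=7.899, n₂=12
s_p² = [19·7.449² + 11·7.899²]/30 = 58.0150
SE = √(s_p²·(1/20+1/12)) = 2.7812
t = (46.700−34.750)/2.7812 = 4.2966
df = 30
p-value (two-sided) = 0.00017
At α=0.05: p < α → reject H₀

reject H₀: yes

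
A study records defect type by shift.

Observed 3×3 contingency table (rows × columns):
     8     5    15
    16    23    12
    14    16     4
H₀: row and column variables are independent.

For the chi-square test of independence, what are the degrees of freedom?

df = (r−1)(c−1) = (3−1)·(3−1) = 4

degrees of freedom = 4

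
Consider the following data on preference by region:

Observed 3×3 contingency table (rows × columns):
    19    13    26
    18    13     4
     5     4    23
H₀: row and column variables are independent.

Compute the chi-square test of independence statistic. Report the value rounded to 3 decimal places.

test statistic = 25.299

Row totals [58, 35, 32], col totals [42, 30, 53], n=125
χ² = (19−19.49)²/19.49 + (13−13.92)²/13.92 + (26−24.59)²/24.59 + (18−11.76)²/11.76 + (13−8.40)²/8.40 + (4−14.84)²/14.84 + (5−10.75)²/10.75 + (4−7.68)²/7.68 + (23−13.57)²/13.57 = 25.2992
df = 4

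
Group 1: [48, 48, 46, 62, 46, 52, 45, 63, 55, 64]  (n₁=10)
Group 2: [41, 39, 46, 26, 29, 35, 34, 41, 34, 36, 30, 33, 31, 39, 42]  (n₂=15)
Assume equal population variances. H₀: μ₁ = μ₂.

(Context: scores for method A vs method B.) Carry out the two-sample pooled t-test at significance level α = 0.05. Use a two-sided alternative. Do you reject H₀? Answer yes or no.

reject H₀: yes

x̄₁=52.900, s₁=7.593, n₁=10
x̄₂=35.733, s₂=5.548, n₂=15
s_p² = [9·7.593² + 14·5.548²]/23 = 41.2971
SE = √(s_p²·(1/10+1/15)) = 2.6235
t = (52.900−35.733)/2.6235 = 6.5434
df = 23
p-value (two-sided) = 0.00000
At α=0.05: p < α → reject H₀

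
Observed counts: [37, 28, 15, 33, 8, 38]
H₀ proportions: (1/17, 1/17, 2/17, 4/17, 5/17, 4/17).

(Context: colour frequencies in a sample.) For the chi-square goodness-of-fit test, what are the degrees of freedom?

df = k − 1 = 6 − 1 = 5

degrees of freedom = 5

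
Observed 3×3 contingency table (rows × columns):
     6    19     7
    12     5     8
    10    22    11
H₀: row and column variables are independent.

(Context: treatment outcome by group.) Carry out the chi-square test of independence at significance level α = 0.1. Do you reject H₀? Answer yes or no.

reject H₀: yes

Row totals [32, 25, 43], col totals [28, 46, 26], n=100
χ² = (6−8.96)²/8.96 + (19−14.72)²/14.72 + (7−8.32)²/8.32 + (12−7.00)²/7.00 + (5−11.50)²/11.50 + (8−6.50)²/6.50 + (10−12.04)²/12.04 + (22−19.78)²/19.78 + (11−11.18)²/11.18 = 10.6209
df = 4
p-value (upper-tail) = 0.03117
At α=0.1: p < α → reject H₀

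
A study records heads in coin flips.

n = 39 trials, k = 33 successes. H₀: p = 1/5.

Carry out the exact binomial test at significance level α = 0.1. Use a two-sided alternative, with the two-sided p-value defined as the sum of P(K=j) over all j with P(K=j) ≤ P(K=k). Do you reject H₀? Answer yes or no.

reject H₀: yes

Exact binomial: n=39, k=33, p₀=1/5=0.2000
P(X=j) = C(n,j)·p₀^j·(1−p₀)^(n−j); p = Σ P(X=j) over j with P(X=j) ≤ P(X=33)
p-value (two-sided) = 0.00000
At α=0.1: p < α → reject H₀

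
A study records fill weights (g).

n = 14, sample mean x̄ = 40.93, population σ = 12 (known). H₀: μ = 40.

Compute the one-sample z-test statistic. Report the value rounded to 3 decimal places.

SE = σ/√n = 12/√14 = 3.2071
z = (x̄−μ₀)/SE = (40.93−40)/3.2071 = 0.2900

test statistic = 0.290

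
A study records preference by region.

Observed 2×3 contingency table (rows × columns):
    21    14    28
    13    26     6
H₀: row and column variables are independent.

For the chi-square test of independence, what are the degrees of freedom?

degrees of freedom = 2

df = (r−1)(c−1) = (2−1)·(3−1) = 2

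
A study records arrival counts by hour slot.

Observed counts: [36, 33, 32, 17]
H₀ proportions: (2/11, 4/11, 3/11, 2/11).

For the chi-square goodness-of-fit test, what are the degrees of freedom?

degrees of freedom = 3

df = k − 1 = 4 − 1 = 3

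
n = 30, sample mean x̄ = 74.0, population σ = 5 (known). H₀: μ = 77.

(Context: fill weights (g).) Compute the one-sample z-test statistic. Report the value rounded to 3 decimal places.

SE = σ/√n = 5/√30 = 0.9129
z = (x̄−μ₀)/SE = (74.0−77)/0.9129 = -3.2863

test statistic = -3.286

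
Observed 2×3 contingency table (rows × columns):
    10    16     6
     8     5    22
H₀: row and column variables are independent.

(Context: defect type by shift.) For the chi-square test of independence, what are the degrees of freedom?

degrees of freedom = 2

df = (r−1)(c−1) = (2−1)·(3−1) = 2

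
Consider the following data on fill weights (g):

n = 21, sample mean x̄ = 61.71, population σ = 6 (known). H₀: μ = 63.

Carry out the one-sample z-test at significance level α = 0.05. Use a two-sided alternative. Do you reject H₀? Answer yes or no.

SE = σ/√n = 6/√21 = 1.3093
z = (x̄−μ₀)/SE = (61.71−63)/1.3093 = -0.9853
p-value (two-sided) = 0.32450
At α=0.05: p ≥ α → fail to reject H₀

reject H₀: no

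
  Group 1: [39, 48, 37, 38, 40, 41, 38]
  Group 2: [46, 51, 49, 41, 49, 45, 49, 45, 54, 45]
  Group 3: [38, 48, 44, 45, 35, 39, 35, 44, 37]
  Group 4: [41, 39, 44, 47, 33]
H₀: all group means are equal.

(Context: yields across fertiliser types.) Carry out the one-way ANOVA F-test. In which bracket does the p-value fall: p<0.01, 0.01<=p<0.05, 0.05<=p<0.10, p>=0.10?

Group means [40.14, 47.40, 40.56, 40.80], grand mean 42.710
SSB = Σnᵢ(x̄ᵢ−x̄)² = 326.108; SSW = ΣΣ(x−x̄ᵢ)² = 502.279
MSB = 326.108/3 = 108.7026; MSW = 502.279/27 = 18.6029
F = MSB/MSW = 5.8433
df = (3, 27)
p-value (upper-tail) = 0.00327
→ bracket: p<0.01

p-value bracket: p<0.01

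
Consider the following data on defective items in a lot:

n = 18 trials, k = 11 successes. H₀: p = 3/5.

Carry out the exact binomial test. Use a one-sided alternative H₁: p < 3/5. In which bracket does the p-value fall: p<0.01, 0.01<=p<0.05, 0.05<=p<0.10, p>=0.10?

Exact binomial: n=18, k=11, p₀=3/5=0.6000
P(X≤11) from Σ C(n,i)·p₀^i·(1−p₀)^(n−i)
p-value (one-sided, H₁ less) = 0.62572
→ bracket: p>=0.10

p-value bracket: p>=0.10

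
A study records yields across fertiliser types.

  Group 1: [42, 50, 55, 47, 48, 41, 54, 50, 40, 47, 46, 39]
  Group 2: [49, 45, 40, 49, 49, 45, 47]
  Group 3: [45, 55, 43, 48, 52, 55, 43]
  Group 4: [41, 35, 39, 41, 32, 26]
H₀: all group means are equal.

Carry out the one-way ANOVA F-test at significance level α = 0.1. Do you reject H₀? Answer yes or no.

Group means [46.58, 46.29, 48.71, 35.67], grand mean 44.938
SSB = Σnᵢ(x̄ᵢ−x̄)² = 660.768; SSW = ΣΣ(x−x̄ᵢ)² = 715.107
MSB = 660.768/3 = 220.2560; MSW = 715.107/28 = 25.5395
F = MSB/MSW = 8.6241
df = (3, 28)
p-value (upper-tail) = 0.00033
At α=0.1: p < α → reject H₀

reject H₀: yes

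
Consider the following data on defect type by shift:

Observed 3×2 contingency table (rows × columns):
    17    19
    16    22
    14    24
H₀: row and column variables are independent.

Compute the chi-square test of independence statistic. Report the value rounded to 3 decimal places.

test statistic = 0.818

Row totals [36, 38, 38], col totals [47, 65], n=112
χ² = (17−15.11)²/15.11 + (19−20.89)²/20.89 + (16−15.95)²/15.95 + (22−22.05)²/22.05 + (14−15.95)²/15.95 + (24−22.05)²/22.05 = 0.8183
df = 2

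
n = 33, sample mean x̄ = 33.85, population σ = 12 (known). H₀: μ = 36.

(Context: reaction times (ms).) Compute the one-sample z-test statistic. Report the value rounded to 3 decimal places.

SE = σ/√n = 12/√33 = 2.0889
z = (x̄−μ₀)/SE = (33.85−36)/2.0889 = -1.0292

test statistic = -1.029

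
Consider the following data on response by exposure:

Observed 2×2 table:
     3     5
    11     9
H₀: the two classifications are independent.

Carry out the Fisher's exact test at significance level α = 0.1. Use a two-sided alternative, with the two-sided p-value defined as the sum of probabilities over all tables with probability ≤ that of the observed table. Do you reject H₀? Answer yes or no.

Margins: r₁=8, r₂=20, c₁=14, c₂=14, n=28
p_obs = C(8,3)·C(20,11)/C(28,14); sum pmf over tables with pmf ≤ p_obs
p-value (two-sided) = 0.67762
At α=0.1: p ≥ α → fail to reject H₀

reject H₀: no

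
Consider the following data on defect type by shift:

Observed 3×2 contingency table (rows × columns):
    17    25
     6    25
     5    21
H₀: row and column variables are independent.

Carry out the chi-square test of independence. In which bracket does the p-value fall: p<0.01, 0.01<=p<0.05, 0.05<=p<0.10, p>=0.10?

Row totals [42, 31, 26], col totals [28, 71], n=99
χ² = (17−11.88)²/11.88 + (25−30.12)²/30.12 + (6−8.77)²/8.77 + (25−22.23)²/22.23 + (5−7.35)²/7.35 + (21−18.65)²/18.65 = 5.3471
df = 2
p-value (upper-tail) = 0.06901
→ bracket: 0.05<=p<0.10

p-value bracket: 0.05<=p<0.10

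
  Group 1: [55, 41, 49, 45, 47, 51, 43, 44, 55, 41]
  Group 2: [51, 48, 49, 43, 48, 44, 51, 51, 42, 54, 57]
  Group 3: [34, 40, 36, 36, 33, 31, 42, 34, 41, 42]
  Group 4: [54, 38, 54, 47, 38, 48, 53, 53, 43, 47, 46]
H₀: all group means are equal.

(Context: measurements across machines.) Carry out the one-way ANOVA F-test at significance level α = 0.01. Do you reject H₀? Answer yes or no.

Group means [47.10, 48.91, 36.90, 47.36], grand mean 45.214
SSB = Σnᵢ(x̄ᵢ−x̄)² = 927.817; SSW = ΣΣ(x−x̄ᵢ)² = 957.255
MSB = 927.817/3 = 309.2723; MSW = 957.255/38 = 25.1909
F = MSB/MSW = 12.2771
df = (3, 38)
p-value (upper-tail) = 0.00001
At α=0.01: p < α → reject H₀

reject H₀: yes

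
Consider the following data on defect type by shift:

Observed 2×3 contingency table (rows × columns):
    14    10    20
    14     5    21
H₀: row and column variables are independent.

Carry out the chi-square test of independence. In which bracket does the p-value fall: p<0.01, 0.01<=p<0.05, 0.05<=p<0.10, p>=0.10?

p-value bracket: p>=0.10

Row totals [44, 40], col totals [28, 15, 41], n=84
χ² = (14−14.67)²/14.67 + (10−7.86)²/7.86 + (20−21.48)²/21.48 + (14−13.33)²/13.33 + (5−7.14)²/7.14 + (21−19.52)²/19.52 = 1.5040
df = 2
p-value (upper-tail) = 0.47142
→ bracket: p>=0.10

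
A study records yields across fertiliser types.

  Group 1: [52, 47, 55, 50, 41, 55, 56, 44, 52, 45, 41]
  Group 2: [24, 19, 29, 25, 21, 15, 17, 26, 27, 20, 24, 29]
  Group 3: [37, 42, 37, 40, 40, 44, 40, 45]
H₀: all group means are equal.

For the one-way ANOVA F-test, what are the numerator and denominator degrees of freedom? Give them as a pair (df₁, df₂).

degrees of freedom = [2, 28]

k = 3 groups, N = 31 total
df = (k−1, N−k) = (3−1, 31−3) = (2, 28)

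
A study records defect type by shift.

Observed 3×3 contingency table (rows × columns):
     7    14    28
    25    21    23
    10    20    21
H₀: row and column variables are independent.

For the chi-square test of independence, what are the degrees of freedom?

df = (r−1)(c−1) = (3−1)·(3−1) = 4

degrees of freedom = 4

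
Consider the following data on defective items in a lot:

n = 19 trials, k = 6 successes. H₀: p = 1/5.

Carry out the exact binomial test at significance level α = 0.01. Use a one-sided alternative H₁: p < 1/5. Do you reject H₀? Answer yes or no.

reject H₀: no

Exact binomial: n=19, k=6, p₀=1/5=0.2000
P(X≤6) from Σ C(n,i)·p₀^i·(1−p₀)^(n−i)
p-value (one-sided, H₁ less) = 0.93240
At α=0.01: p ≥ α → fail to reject H₀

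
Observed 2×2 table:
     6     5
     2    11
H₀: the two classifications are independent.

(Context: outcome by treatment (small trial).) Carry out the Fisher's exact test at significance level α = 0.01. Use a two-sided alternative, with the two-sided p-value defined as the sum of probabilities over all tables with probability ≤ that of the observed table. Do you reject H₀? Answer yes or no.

Margins: r₁=11, r₂=13, c₁=8, c₂=16, n=24
p_obs = C(11,6)·C(13,2)/C(24,8); sum pmf over tables with pmf ≤ p_obs
p-value (two-sided) = 0.08247
At α=0.01: p ≥ α → fail to reject H₀

reject H₀: no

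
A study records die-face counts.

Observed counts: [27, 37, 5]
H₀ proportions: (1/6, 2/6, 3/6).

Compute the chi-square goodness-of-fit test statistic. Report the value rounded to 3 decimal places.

test statistic = 54.638

n = 69; E_i = n·p_i = [11.50, 23.00, 34.50]
χ² = (27−11.50)²/11.50 + (37−23.00)²/23.00 + (5−34.50)²/34.50 = 54.6377
df = 2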